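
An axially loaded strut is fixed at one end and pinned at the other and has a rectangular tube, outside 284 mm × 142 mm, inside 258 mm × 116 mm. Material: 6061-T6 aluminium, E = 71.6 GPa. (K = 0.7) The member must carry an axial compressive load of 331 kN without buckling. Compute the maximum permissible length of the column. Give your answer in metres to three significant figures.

L_max ≈ 12.2 m

Weak-axis I_min = (h_o·b_o³ − h_i·b_i³)/12 with b_o = 142, b_i = 116.0 mm (shorter outer/inner sides).
I_min = (284×142³ − 258.0×116.0³)/12 = 3.421×10^7 mm⁴
I = 3.421×10^-5 m⁴
At the buckling limit P_cr = P = 3.310×10^5 N
From P_cr = π²EI/(K·L)²:  L = (1/K)·√(π²EI/P_cr) = (1/0.7)·√(π²×7.16×10^10×3.421×10^-5/3.310×10^5)
L = 12.2 m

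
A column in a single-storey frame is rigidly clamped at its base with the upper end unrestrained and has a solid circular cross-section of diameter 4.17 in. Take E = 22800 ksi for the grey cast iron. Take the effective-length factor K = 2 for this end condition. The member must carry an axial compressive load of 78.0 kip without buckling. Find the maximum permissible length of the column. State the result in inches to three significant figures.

L_max ≈ 103 in

I = πd⁴/64 = π×4.17⁴/64 = 14.84 in⁴
At the buckling limit P_cr = P = 7.800×10^4 lb
From P_cr = π²EI/(K·L)²:  L = (1/K)·√(π²EI/P_cr) = (1/2)·√(π²×2.28×10^7×14.84/7.800×10^4)
L = 103 in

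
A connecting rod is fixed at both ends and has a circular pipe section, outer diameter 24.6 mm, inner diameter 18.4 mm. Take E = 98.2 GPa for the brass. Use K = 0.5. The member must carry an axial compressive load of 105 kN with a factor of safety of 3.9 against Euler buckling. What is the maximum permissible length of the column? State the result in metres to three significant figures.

d_o = 24.6 mm, d_i = 18.4 mm
I = π(d_o⁴ − d_i⁴)/64 = π(24.6⁴ − 18.40⁴)/64 = 1.235×10^4 mm⁴
I = 1.235×10^-8 m⁴
Required critical load P_cr = n·P = 3.9 × 105 = 409.5 kN = 4.095×10^5 N
From P_cr = π²EI/(K·L)²:  L = (1/K)·√(π²EI/P_cr) = (1/0.5)·√(π²×9.82×10^10×1.235×10^-8/4.095×10^5)
L = 0.342 m

L_max ≈ 0.342 m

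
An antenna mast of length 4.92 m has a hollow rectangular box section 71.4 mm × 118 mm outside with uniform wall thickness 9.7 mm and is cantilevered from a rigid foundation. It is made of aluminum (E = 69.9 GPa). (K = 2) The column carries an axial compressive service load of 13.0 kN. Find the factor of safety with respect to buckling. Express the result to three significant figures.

n ≈ 1.33

Inner dimensions: h_i = 118 − 2×9.7 = 98.60 mm, b_i = 71.4 − 2×9.7 = 52.00 mm
Weak-axis I_min = (h_o·b_o³ − h_i·b_i³)/12 with b_o = 71.4, b_i = 52.00 mm (shorter outer/inner sides).
I_min = (118×71.4³ − 98.60×52.00³)/12 = 2.424×10^6 mm⁴
I = 2.424×10^6 mm⁴ = 2.424×10^-6 m⁴
Effective length L_e = K·L = 2 × 4.92 = 9.840 m
P_cr = π²EI / L_e² = π² × 69.9×10⁹ × 2.424×10^-6 / 9.840² = 1.727×10^4 N
Factor of safety n = P_cr / P = 17.271 / 13.0 = 1.33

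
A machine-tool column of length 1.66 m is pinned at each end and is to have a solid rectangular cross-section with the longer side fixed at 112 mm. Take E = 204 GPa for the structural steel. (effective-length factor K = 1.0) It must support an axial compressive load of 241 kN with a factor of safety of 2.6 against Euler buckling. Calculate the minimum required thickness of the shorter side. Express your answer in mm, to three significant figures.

b ≈ 45.1 mm

Required P_cr = n·P = 2.6 × 241 = 626.6 kN
L_e = K·L = 1 × 1.66 = 1.660 m
Required I = P_cr·L_e²/(π²E) = 6.266×10^5 × 1.660² / (π² × 2.04×10^11) = 8.576×10^-7 m⁴
I_req = 8.576×10^5 mm⁴
Rectangle, weak axis: I_min = h·b³/12 with h = 112 mm fixed  ⇒  b = (12I/h)^(1/3) = 45.1 mm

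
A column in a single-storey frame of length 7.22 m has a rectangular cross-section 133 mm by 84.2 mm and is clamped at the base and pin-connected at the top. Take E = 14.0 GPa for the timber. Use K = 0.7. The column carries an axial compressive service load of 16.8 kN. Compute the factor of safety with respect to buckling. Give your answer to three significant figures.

Buckling occurs about the weak axis: I_min = h·b³/12 with b = 84.2 mm (the shorter side).
I_min = 133×84.2³/12 = 6.616×10^6 mm⁴
I = 6.616×10^6 mm⁴ = 6.616×10^-6 m⁴
Effective length L_e = K·L = 0.7 × 7.22 = 5.054 m
P_cr = π²EI / L_e² = π² × 14.0×10⁹ × 6.616×10^-6 / 5.054² = 3.579×10^4 N
Factor of safety n = P_cr / P = 35.790 / 16.8 = 2.13

n ≈ 2.13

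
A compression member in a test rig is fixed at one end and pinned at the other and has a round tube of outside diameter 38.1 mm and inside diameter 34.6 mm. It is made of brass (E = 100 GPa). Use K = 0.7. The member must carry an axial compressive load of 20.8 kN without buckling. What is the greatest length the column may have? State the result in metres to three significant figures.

L_max ≈ 1.79 m

d_o = 38.1 mm, d_i = 34.6 mm
I = π(d_o⁴ − d_i⁴)/64 = π(38.1⁴ − 34.60⁴)/64 = 3.308×10^4 mm⁴
I = 3.308×10^-8 m⁴
At the buckling limit P_cr = P = 2.080×10^4 N
From P_cr = π²EI/(K·L)²:  L = (1/K)·√(π²EI/P_cr) = (1/0.7)·√(π²×1.00×10^11×3.308×10^-8/2.080×10^4)
L = 1.79 m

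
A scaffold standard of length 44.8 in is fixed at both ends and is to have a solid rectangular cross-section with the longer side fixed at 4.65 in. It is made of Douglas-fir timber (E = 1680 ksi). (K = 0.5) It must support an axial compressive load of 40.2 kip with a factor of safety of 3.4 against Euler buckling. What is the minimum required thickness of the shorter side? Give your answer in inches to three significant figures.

Required P_cr = n·P = 3.4 × 40.2 = 136.7 kip
L_e = K·L = 0.5 × 44.8 = 22.40 in
Required I = P_cr·L_e²/(π²E) = 1.367×10^5 × 22.40² / (π² × 1.68×10^6) = 4.136 in⁴
Rectangle, weak axis: I_min = h·b³/12 with h = 4.65 in fixed  ⇒  b = (12I/h)^(1/3) = 2.20 in

b ≈ 2.20 in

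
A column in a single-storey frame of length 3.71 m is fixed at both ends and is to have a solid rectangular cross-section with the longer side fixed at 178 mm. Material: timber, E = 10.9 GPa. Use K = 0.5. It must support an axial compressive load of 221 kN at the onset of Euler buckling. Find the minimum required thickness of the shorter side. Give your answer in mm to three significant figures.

L_e = K·L = 0.5 × 3.71 = 1.855 m
Required I = P_cr·L_e²/(π²E) = 2.210×10^5 × 1.855² / (π² × 1.09×10^10) = 7.069×10^-6 m⁴
I_req = 7.069×10^6 mm⁴
Rectangle, weak axis: I_min = h·b³/12 with h = 178 mm fixed  ⇒  b = (12I/h)^(1/3) = 78.1 mm

b ≈ 78.1 mm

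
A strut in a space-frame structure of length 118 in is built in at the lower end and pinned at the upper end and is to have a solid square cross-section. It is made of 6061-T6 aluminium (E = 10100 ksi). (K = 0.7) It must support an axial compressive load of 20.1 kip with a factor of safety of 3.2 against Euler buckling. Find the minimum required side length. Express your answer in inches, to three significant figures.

a ≈ 2.70 in

Required P_cr = n·P = 3.2 × 20.1 = 64.32 kip
L_e = K·L = 0.7 × 118 = 82.60 in
Required I = P_cr·L_e²/(π²E) = 6.432×10^4 × 82.60² / (π² × 1.01×10^7) = 4.402 in⁴
Solid square: I = a⁴/12  ⇒  a = (12I)^(1/4) = (12×4.402)^(1/4) = 2.70 in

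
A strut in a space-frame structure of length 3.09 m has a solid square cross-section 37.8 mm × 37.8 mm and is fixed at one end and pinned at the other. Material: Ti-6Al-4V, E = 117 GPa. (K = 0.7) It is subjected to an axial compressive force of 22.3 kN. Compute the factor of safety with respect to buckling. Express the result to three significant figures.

n ≈ 1.88

I = a⁴/12 = 37.8⁴/12 = 1.701×10^5 mm⁴
I = 1.701×10^5 mm⁴ = 1.701×10^-7 m⁴
Effective length L_e = K·L = 0.7 × 3.09 = 2.163 m
P_cr = π²EI / L_e² = π² × 117×10⁹ × 1.701×10^-7 / 2.163² = 4.199×10^4 N
Factor of safety n = P_cr / P = 41.991 / 22.3 = 1.88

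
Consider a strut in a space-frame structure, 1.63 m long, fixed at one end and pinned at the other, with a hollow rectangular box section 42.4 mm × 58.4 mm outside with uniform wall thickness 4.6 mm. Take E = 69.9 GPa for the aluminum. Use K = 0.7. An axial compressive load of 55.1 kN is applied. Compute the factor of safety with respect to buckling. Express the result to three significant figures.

Inner dimensions: h_i = 58.4 − 2×4.6 = 49.20 mm, b_i = 42.4 − 2×4.6 = 33.20 mm
Weak-axis I_min = (h_o·b_o³ − h_i·b_i³)/12 with b_o = 42.4, b_i = 33.20 mm (shorter outer/inner sides).
I_min = (58.4×42.4³ − 49.20×33.20³)/12 = 2.209×10^5 mm⁴
I = 2.209×10^5 mm⁴ = 2.209×10^-7 m⁴
Effective length L_e = K·L = 0.7 × 1.63 = 1.141 m
P_cr = π²EI / L_e² = π² × 69.9×10⁹ × 2.209×10^-7 / 1.141² = 1.171×10^5 N
Factor of safety n = P_cr / P = 117.07 / 55.1 = 2.12

n ≈ 2.12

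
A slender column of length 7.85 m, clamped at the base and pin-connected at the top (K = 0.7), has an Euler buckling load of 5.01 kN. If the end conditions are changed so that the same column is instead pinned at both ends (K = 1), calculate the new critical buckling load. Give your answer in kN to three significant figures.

P_cr ≈ 2.45 kN

P_cr ∝ 1/K², so P_cr,new = P_cr,old × (K_old/K_new)² = 5.01 × (0.7/1)²
= 5.01 × 0.4900 = 2.45 kN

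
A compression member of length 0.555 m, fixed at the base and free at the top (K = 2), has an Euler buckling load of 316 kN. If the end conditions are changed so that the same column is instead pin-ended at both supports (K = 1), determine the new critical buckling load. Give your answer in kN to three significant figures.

P_cr ∝ 1/K², so P_cr,new = P_cr,old × (K_old/K_new)² = 316 × (2/1)²
= 316 × 4.000 = 1260 kN

P_cr ≈ 1260 kN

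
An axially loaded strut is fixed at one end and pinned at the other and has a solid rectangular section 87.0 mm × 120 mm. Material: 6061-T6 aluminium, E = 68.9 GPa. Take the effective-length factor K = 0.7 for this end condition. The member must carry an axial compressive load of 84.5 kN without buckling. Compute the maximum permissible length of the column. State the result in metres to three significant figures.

Buckling occurs about the weak axis: I_min = h·b³/12 with b = 87.0 mm (the shorter side).
I_min = 120×87.0³/12 = 6.585×10^6 mm⁴
I = 6.585×10^-6 m⁴
At the buckling limit P_cr = P = 8.450×10^4 N
From P_cr = π²EI/(K·L)²:  L = (1/K)·√(π²EI/P_cr) = (1/0.7)·√(π²×6.89×10^10×6.585×10^-6/8.450×10^4)
L = 10.4 m

L_max ≈ 10.4 m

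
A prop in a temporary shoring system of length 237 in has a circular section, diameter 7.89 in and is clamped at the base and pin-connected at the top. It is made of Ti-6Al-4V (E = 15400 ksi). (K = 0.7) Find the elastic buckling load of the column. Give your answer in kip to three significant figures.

I = πd⁴/64 = π×7.89⁴/64 = 190.2 in⁴
Effective length L_e = K·L = 0.7 × 237 = 165.9 in
P_cr = π²EI / L_e² = π² × 15400×10³ × 190.2 / 165.9² = 1.051×10^6 lb

P_cr ≈ 1050 kip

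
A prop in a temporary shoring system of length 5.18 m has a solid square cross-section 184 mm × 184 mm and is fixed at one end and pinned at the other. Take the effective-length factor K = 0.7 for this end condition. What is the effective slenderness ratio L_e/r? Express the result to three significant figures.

λ ≈ 68.3

I = a⁴/12 = 184⁴/12 = 9.552×10^7 mm⁴
A = 3.386×10^4 mm²;  r_min = √(I/A) = √(9.552×10^7/3.386×10^4) = 53.12 mm
L_e = K·L = 0.7 × 5.18 m = 3.626 m = 3626.0 mm
λ = L_e / r_min = 3626.0 / 53.12 = 68.3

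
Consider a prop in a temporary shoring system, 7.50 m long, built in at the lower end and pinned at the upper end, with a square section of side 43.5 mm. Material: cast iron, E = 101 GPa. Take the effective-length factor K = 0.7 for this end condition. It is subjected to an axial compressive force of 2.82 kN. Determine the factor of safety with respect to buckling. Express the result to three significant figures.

n ≈ 3.83

I = a⁴/12 = 43.5⁴/12 = 2.984×10^5 mm⁴
I = 2.984×10^5 mm⁴ = 2.984×10^-7 m⁴
Effective length L_e = K·L = 0.7 × 7.50 = 5.250 m
P_cr = π²EI / L_e² = π² × 101×10⁹ × 2.984×10^-7 / 5.250² = 1.079×10^4 N
Factor of safety n = P_cr / P = 10.791 / 2.82 = 3.83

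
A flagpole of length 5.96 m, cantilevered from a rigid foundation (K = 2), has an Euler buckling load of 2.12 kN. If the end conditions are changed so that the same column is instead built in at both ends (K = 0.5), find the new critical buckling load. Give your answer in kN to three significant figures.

P_cr ≈ 33.9 kN

P_cr ∝ 1/K², so P_cr,new = P_cr,old × (K_old/K_new)² = 2.12 × (2/0.5)²
= 2.12 × 16.00 = 33.9 kN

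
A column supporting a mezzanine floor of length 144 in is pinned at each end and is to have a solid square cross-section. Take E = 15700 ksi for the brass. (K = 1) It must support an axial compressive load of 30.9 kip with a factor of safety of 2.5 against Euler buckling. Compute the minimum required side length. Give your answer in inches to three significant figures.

a ≈ 3.34 in

Required P_cr = n·P = 2.5 × 30.9 = 77.25 kip
L_e = K·L = 1 × 144 = 144.0 in
Required I = P_cr·L_e²/(π²E) = 7.725×10^4 × 144.0² / (π² × 1.57×10^7) = 10.34 in⁴
Solid square: I = a⁴/12  ⇒  a = (12I)^(1/4) = (12×10.34)^(1/4) = 3.34 in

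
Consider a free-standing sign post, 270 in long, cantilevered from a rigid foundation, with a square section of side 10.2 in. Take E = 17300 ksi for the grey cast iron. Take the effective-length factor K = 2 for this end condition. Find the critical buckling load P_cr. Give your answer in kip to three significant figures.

P_cr ≈ 528 kip

I = a⁴/12 = 10.2⁴/12 = 902.0 in⁴
Effective length L_e = K·L = 2 × 270 = 540.0 in
P_cr = π²EI / L_e² = π² × 17300×10³ × 902.0 / 540.0² = 5.282×10^5 lb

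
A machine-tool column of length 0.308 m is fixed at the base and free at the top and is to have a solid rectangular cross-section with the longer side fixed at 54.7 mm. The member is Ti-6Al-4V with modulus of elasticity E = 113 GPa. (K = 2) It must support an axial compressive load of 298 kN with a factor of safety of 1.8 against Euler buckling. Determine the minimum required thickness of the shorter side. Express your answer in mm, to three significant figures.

Required P_cr = n·P = 1.8 × 298 = 536.4 kN
L_e = K·L = 2 × 0.308 = 0.6160 m
Required I = P_cr·L_e²/(π²E) = 5.364×10^5 × 0.6160² / (π² × 1.13×10^11) = 1.825×10^-7 m⁴
I_req = 1.825×10^5 mm⁴
Rectangle, weak axis: I_min = h·b³/12 with h = 54.7 mm fixed  ⇒  b = (12I/h)^(1/3) = 34.2 mm

b ≈ 34.2 mm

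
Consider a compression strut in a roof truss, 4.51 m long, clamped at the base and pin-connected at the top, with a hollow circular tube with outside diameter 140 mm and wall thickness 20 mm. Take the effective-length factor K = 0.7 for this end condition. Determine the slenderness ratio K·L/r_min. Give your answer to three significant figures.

Inner diameter d_i = 140 − 2×20 = 100.0 mm
I = π(d_o⁴ − d_i⁴)/64 = π(140⁴ − 100.0⁴)/64 = 1.395×10^7 mm⁴
A = 7.540×10^3 mm²;  r_min = √(I/A) = √(1.395×10^7/7.540×10^3) = 43.01 mm
L_e = K·L = 0.7 × 4.51 m = 3.157 m = 3157.0 mm
λ = L_e / r_min = 3157.0 / 43.01 = 73.4

λ ≈ 73.4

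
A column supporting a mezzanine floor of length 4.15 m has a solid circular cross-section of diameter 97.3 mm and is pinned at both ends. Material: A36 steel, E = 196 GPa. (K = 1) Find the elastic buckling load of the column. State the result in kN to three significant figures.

P_cr ≈ 494 kN

I = πd⁴/64 = π×97.3⁴/64 = 4.400×10^6 mm⁴
I = 4.400×10^6 mm⁴ = 4.400×10^-6 m⁴
Effective length L_e = K·L = 1 × 4.15 = 4.150 m
P_cr = π²EI / L_e² = π² × 196×10⁹ × 4.400×10^-6 / 4.150² = 4.942×10^5 N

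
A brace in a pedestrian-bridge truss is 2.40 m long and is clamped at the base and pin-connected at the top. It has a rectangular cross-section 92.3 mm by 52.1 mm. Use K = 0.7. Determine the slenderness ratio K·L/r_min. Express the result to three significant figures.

λ ≈ 112

For a rectangle r_min = b/√12 = 52.1/√12 = 15.04 mm
L_e = K·L = 0.7 × 2.40 m = 1.680 m = 1680.0 mm
λ = L_e / r_min = 1680.0 / 15.04 = 112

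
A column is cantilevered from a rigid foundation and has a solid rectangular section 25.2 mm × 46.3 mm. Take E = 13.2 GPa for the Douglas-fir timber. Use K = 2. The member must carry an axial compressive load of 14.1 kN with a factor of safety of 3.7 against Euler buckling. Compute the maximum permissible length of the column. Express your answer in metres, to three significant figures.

L_max ≈ 0.196 m

Buckling occurs about the weak axis: I_min = h·b³/12 with b = 25.2 mm (the shorter side).
I_min = 46.3×25.2³/12 = 6.174×10^4 mm⁴
I = 6.174×10^-8 m⁴
Required critical load P_cr = n·P = 3.7 × 14.1 = 52.17 kN = 5.217×10^4 N
From P_cr = π²EI/(K·L)²:  L = (1/K)·√(π²EI/P_cr) = (1/2)·√(π²×1.32×10^10×6.174×10^-8/5.217×10^4)
L = 0.196 m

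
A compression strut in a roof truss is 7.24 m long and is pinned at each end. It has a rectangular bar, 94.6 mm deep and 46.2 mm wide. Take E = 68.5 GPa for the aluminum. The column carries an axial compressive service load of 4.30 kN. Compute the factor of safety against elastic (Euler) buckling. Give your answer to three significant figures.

n ≈ 2.33

Buckling occurs about the weak axis: I_min = h·b³/12 with b = 46.2 mm (the shorter side).
I_min = 94.6×46.2³/12 = 7.774×10^5 mm⁴
I = 7.774×10^5 mm⁴ = 7.774×10^-7 m⁴
Effective length L_e = K·L = 1 × 7.24 = 7.240 m
P_cr = π²EI / L_e² = π² × 68.5×10⁹ × 7.774×10^-7 / 7.240² = 1.003×10^4 N
Factor of safety n = P_cr / P = 10.026 / 4.30 = 2.33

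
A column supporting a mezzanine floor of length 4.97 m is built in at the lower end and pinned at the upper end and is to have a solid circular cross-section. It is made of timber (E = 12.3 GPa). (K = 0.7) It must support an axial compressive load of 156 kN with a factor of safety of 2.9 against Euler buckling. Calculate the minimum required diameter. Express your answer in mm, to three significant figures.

Required P_cr = n·P = 2.9 × 156 = 452.4 kN
L_e = K·L = 0.7 × 4.97 = 3.479 m
Required I = P_cr·L_e²/(π²E) = 4.524×10^5 × 3.479² / (π² × 1.23×10^10) = 4.511×10^-5 m⁴
I_req = 4.511×10^7 mm⁴
Solid circle: I = πd⁴/64  ⇒  d = (64I/π)^(1/4) = (64×4.511×10^7/π)^(1/4) = 174 mm

d ≈ 174 mm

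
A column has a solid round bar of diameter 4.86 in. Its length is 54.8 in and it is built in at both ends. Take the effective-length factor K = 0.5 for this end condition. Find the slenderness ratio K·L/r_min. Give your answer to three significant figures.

For a solid circle r = d/4 = 4.86/4 = 1.215 in
L_e = K·L = 0.5 × 54.8 = 27.40 in
λ = L_e / r_min = 27.400 / 1.215 = 22.6

λ ≈ 22.6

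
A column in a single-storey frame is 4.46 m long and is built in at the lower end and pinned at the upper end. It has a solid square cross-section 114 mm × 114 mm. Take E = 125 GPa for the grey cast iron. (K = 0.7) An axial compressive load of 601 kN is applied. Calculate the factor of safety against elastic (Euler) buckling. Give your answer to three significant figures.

n ≈ 2.96

I = a⁴/12 = 114⁴/12 = 1.407×10^7 mm⁴
I = 1.407×10^7 mm⁴ = 1.407×10^-5 m⁴
Effective length L_e = K·L = 0.7 × 4.46 = 3.122 m
P_cr = π²EI / L_e² = π² × 125×10⁹ × 1.407×10^-5 / 3.122² = 1.781×10^6 N
Factor of safety n = P_cr / P = 1781.5 / 601 = 2.96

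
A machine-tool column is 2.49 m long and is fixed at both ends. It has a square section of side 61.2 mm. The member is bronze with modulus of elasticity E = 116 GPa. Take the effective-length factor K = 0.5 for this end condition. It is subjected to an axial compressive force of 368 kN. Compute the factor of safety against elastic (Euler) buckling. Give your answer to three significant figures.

I = a⁴/12 = 61.2⁴/12 = 1.169×10^6 mm⁴
I = 1.169×10^6 mm⁴ = 1.169×10^-6 m⁴
Effective length L_e = K·L = 0.5 × 2.49 = 1.245 m
P_cr = π²EI / L_e² = π² × 116×10⁹ × 1.169×10^-6 / 1.245² = 8.635×10^5 N
Factor of safety n = P_cr / P = 863.46 / 368 = 2.35

n ≈ 2.35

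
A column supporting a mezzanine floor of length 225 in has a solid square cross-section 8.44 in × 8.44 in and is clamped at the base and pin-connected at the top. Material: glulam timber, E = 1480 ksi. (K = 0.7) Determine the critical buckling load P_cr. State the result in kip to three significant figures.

I = a⁴/12 = 8.44⁴/12 = 422.9 in⁴
Effective length L_e = K·L = 0.7 × 225 = 157.5 in
P_cr = π²EI / L_e² = π² × 1480×10³ × 422.9 / 157.5² = 2.490×10^5 lb

P_cr ≈ 249 kip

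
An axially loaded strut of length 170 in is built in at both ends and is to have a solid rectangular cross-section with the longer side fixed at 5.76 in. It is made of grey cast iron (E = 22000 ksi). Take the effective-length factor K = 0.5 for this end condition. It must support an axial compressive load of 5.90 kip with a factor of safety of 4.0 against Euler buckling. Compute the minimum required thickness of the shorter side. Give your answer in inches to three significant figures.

b ≈ 1.18 in

Required P_cr = n·P = 4.0 × 5.90 = 23.60 kip
L_e = K·L = 0.5 × 170 = 85.00 in
Required I = P_cr·L_e²/(π²E) = 2.360×10^4 × 85.00² / (π² × 2.20×10^7) = 0.7853 in⁴
Rectangle, weak axis: I_min = h·b³/12 with h = 5.76 in fixed  ⇒  b = (12I/h)^(1/3) = 1.18 in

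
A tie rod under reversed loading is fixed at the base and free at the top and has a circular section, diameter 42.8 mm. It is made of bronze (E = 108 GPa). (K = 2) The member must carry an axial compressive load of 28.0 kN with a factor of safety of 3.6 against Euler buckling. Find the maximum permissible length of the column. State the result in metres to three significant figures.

I = πd⁴/64 = π×42.8⁴/64 = 1.647×10^5 mm⁴
I = 1.647×10^-7 m⁴
Required critical load P_cr = n·P = 3.6 × 28.0 = 100.8 kN = 1.008×10^5 N
From P_cr = π²EI/(K·L)²:  L = (1/K)·√(π²EI/P_cr) = (1/2)·√(π²×1.08×10^11×1.647×10^-7/1.008×10^5)
L = 0.660 m

L_max ≈ 0.660 m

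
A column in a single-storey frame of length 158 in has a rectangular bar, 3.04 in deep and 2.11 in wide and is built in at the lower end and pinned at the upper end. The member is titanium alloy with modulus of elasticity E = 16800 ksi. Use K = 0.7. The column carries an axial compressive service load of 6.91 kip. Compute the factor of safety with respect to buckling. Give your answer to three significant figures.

Buckling occurs about the weak axis: I_min = h·b³/12 with b = 2.11 in (the shorter side).
I_min = 3.04×2.11³/12 = 2.380 in⁴
Effective length L_e = K·L = 0.7 × 158 = 110.6 in
P_cr = π²EI / L_e² = π² × 16800×10³ × 2.380 / 110.6² = 3.226×10^4 lb
Factor of safety n = P_cr / P = 32.258 / 6.91 = 4.67

n ≈ 4.67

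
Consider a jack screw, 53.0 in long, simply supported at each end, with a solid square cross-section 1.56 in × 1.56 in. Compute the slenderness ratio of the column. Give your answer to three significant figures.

λ ≈ 118

I = a⁴/12 = 1.56⁴/12 = 0.4935 in⁴
A = 2.434 in²;  r_min = √(I/A) = √(0.4935/2.434) = 0.4503 in
L_e = K·L = 1 × 53.0 = 53.00 in
λ = L_e / r_min = 53.000 / 0.4503 = 118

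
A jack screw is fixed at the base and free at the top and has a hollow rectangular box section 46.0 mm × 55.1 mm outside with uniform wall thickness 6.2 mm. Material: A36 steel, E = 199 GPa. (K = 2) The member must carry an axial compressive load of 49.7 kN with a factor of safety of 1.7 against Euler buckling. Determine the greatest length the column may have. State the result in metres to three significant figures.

L_max ≈ 1.35 m

Inner dimensions: h_i = 55.1 − 2×6.2 = 42.70 mm, b_i = 46.0 − 2×6.2 = 33.60 mm
Weak-axis I_min = (h_o·b_o³ − h_i·b_i³)/12 with b_o = 46.0, b_i = 33.60 mm (shorter outer/inner sides).
I_min = (55.1×46.0³ − 42.70×33.60³)/12 = 3.120×10^5 mm⁴
I = 3.120×10^-7 m⁴
Required critical load P_cr = n·P = 1.7 × 49.7 = 84.49 kN = 8.449×10^4 N
From P_cr = π²EI/(K·L)²:  L = (1/K)·√(π²EI/P_cr) = (1/2)·√(π²×1.99×10^11×3.120×10^-7/8.449×10^4)
L = 1.35 m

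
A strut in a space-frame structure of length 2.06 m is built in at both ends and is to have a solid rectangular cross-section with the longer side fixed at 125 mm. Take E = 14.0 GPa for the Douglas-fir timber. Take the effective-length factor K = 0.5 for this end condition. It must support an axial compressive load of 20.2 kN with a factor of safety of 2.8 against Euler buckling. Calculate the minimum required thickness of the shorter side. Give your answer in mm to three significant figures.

b ≈ 34.7 mm

Required P_cr = n·P = 2.8 × 20.2 = 56.56 kN
L_e = K·L = 0.5 × 2.06 = 1.030 m
Required I = P_cr·L_e²/(π²E) = 5.656×10^4 × 1.030² / (π² × 1.40×10^10) = 4.343×10^-7 m⁴
I_req = 4.343×10^5 mm⁴
Rectangle, weak axis: I_min = h·b³/12 with h = 125 mm fixed  ⇒  b = (12I/h)^(1/3) = 34.7 mm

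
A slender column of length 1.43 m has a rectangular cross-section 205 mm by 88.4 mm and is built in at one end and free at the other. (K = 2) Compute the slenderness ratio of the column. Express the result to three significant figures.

For a rectangle r_min = b/√12 = 88.4/√12 = 25.52 mm
L_e = K·L = 2 × 1.43 m = 2.860 m = 2860.0 mm
λ = L_e / r_min = 2860.0 / 25.52 = 112

λ ≈ 112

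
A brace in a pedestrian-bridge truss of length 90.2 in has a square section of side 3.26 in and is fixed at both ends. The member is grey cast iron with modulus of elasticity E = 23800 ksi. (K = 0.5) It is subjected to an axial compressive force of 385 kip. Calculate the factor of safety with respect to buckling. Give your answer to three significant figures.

n ≈ 2.82

I = a⁴/12 = 3.26⁴/12 = 9.412 in⁴
Effective length L_e = K·L = 0.5 × 90.2 = 45.10 in
P_cr = π²EI / L_e² = π² × 23800×10³ × 9.412 / 45.10² = 1.087×10^6 lb
Factor of safety n = P_cr / P = 1087.0 / 385 = 2.82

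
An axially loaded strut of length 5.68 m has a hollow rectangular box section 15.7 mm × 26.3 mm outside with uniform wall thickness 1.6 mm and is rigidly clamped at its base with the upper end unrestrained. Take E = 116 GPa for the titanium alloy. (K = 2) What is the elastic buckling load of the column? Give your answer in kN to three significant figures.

Inner dimensions: h_i = 26.3 − 2×1.6 = 23.10 mm, b_i = 15.7 − 2×1.6 = 12.50 mm
Weak-axis I_min = (h_o·b_o³ − h_i·b_i³)/12 with b_o = 15.7, b_i = 12.50 mm (shorter outer/inner sides).
I_min = (26.3×15.7³ − 23.10×12.50³)/12 = 4.722×10^3 mm⁴
I = 4.722×10^3 mm⁴ = 4.722×10^-9 m⁴
Effective length L_e = K·L = 2 × 5.68 = 11.36 m
P_cr = π²EI / L_e² = π² × 116×10⁹ × 4.722×10^-9 / 11.36² = 41.89 N

P_cr ≈ 0.0419 kN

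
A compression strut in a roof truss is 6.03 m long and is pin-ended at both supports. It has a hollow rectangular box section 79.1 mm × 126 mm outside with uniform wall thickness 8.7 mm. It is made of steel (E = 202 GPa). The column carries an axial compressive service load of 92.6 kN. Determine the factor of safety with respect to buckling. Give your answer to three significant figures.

n ≈ 1.82

Inner dimensions: h_i = 126 − 2×8.7 = 108.6 mm, b_i = 79.1 − 2×8.7 = 61.70 mm
Weak-axis I_min = (h_o·b_o³ − h_i·b_i³)/12 with b_o = 79.1, b_i = 61.70 mm (shorter outer/inner sides).
I_min = (126×79.1³ − 108.6×61.70³)/12 = 3.071×10^6 mm⁴
I = 3.071×10^6 mm⁴ = 3.071×10^-6 m⁴
Effective length L_e = K·L = 1 × 6.03 = 6.030 m
P_cr = π²EI / L_e² = π² × 202×10⁹ × 3.071×10^-6 / 6.030² = 1.684×10^5 N
Factor of safety n = P_cr / P = 168.38 / 92.6 = 1.82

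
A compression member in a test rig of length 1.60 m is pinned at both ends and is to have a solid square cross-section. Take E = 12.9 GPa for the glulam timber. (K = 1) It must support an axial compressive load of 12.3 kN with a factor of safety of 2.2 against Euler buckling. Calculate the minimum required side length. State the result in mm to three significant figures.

Required P_cr = n·P = 2.2 × 12.3 = 27.06 kN
L_e = K·L = 1 × 1.60 = 1.600 m
Required I = P_cr·L_e²/(π²E) = 2.706×10^4 × 1.600² / (π² × 1.29×10^10) = 5.441×10^-7 m⁴
I_req = 5.441×10^5 mm⁴
Solid square: I = a⁴/12  ⇒  a = (12I)^(1/4) = (12×5.441×10^5)^(1/4) = 50.5 mm

a ≈ 50.5 mm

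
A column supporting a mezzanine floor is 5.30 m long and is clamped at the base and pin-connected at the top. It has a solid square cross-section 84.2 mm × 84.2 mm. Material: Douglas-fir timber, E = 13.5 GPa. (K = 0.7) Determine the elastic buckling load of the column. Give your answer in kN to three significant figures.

I = a⁴/12 = 84.2⁴/12 = 4.189×10^6 mm⁴
I = 4.189×10^6 mm⁴ = 4.189×10^-6 m⁴
Effective length L_e = K·L = 0.7 × 5.30 = 3.710 m
P_cr = π²EI / L_e² = π² × 13.5×10⁹ × 4.189×10^-6 / 3.710² = 4.055×10^4 N

P_cr ≈ 40.5 kN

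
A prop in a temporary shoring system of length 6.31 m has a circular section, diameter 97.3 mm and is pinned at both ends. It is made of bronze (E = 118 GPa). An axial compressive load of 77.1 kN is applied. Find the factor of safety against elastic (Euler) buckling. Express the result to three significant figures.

I = πd⁴/64 = π×97.3⁴/64 = 4.400×10^6 mm⁴
I = 4.400×10^6 mm⁴ = 4.400×10^-6 m⁴
Effective length L_e = K·L = 1 × 6.31 = 6.310 m
P_cr = π²EI / L_e² = π² × 118×10⁹ × 4.400×10^-6 / 6.310² = 1.287×10^5 N
Factor of safety n = P_cr / P = 128.69 / 77.1 = 1.67

n ≈ 1.67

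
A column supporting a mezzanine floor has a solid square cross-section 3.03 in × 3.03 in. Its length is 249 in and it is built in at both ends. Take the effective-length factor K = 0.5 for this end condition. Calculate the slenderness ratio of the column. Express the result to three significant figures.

λ ≈ 142

For a square r = a/√12 = 3.03/√12 = 0.8747 in
L_e = K·L = 0.5 × 249 = 124.5 in
λ = L_e / r_min = 124.50 / 0.8747 = 142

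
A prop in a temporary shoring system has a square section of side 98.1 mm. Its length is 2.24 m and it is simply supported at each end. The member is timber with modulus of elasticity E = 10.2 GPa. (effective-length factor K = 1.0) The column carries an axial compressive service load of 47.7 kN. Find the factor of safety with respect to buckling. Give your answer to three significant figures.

I = a⁴/12 = 98.1⁴/12 = 7.718×10^6 mm⁴
I = 7.718×10^6 mm⁴ = 7.718×10^-6 m⁴
Effective length L_e = K·L = 1 × 2.24 = 2.240 m
P_cr = π²EI / L_e² = π² × 10.2×10⁹ × 7.718×10^-6 / 2.240² = 1.548×10^5 N
Factor of safety n = P_cr / P = 154.85 / 47.7 = 3.25

n ≈ 3.25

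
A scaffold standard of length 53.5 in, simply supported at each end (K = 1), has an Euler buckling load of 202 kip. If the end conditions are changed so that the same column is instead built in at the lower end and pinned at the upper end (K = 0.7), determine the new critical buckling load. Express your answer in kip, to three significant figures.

P_cr ∝ 1/K², so P_cr,new = P_cr,old × (K_old/K_new)² = 202 × (1/0.7)²
= 202 × 2.041 = 412 kip

P_cr ≈ 412 kip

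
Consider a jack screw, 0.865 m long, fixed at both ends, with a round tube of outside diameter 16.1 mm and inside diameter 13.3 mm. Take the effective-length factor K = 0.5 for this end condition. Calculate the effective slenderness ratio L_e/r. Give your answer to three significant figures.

d_o = 16.1 mm, d_i = 13.3 mm
I = π(d_o⁴ − d_i⁴)/64 = π(16.1⁴ − 13.30⁴)/64 = 1.762×10^3 mm⁴
A = 64.65 mm²;  r_min = √(I/A) = √(1.762×10^3/64.65) = 5.221 mm
L_e = K·L = 0.5 × 0.865 m = 0.4325 m = 432.50 mm
λ = L_e / r_min = 432.50 / 5.221 = 82.8

λ ≈ 82.8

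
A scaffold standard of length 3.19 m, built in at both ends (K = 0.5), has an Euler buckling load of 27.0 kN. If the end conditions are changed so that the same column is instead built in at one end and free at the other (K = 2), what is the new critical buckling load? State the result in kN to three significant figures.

P_cr ∝ 1/K², so P_cr,new = P_cr,old × (K_old/K_new)² = 27.0 × (0.5/2)²
= 27.0 × 0.06250 = 1.69 kN

P_cr ≈ 1.69 kN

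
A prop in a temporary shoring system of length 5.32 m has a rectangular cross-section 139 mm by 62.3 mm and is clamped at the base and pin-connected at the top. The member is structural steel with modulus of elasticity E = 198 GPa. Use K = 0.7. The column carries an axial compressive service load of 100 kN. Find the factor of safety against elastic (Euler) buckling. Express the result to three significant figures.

n ≈ 3.95

Buckling occurs about the weak axis: I_min = h·b³/12 with b = 62.3 mm (the shorter side).
I_min = 139×62.3³/12 = 2.801×10^6 mm⁴
I = 2.801×10^6 mm⁴ = 2.801×10^-6 m⁴
Effective length L_e = K·L = 0.7 × 5.32 = 3.724 m
P_cr = π²EI / L_e² = π² × 198×10⁹ × 2.801×10^-6 / 3.724² = 3.947×10^5 N
Factor of safety n = P_cr / P = 394.68 / 100 = 3.95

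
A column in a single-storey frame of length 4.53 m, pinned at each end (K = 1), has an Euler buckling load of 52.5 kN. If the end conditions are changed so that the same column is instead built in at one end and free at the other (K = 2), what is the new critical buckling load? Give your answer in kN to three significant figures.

P_cr ∝ 1/K², so P_cr,new = P_cr,old × (K_old/K_new)² = 52.5 × (1/2)²
= 52.5 × 0.2500 = 13.1 kN

P_cr ≈ 13.1 kN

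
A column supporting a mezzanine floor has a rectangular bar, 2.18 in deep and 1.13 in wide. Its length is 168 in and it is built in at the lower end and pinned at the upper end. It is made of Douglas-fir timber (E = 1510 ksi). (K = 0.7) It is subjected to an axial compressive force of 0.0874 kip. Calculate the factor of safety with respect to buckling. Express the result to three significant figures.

Buckling occurs about the weak axis: I_min = h·b³/12 with b = 1.13 in (the shorter side).
I_min = 2.18×1.13³/12 = 0.2621 in⁴
Effective length L_e = K·L = 0.7 × 168 = 117.6 in
P_cr = π²EI / L_e² = π² × 1510×10³ × 0.2621 / 117.6² = 282.5 lb
Factor of safety n = P_cr / P = 0.28247 / 0.0874 = 3.23

n ≈ 3.23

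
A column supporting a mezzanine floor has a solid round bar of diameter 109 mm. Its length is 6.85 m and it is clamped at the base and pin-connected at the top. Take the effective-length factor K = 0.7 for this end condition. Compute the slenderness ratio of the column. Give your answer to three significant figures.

λ ≈ 176

For a solid circle r = d/4 = 109/4 = 27.25 mm
L_e = K·L = 0.7 × 6.85 m = 4.795 m = 4795.0 mm
λ = L_e / r_min = 4795.0 / 27.25 = 176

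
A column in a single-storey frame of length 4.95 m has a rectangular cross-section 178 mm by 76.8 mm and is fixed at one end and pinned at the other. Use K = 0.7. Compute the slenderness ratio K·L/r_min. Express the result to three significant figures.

For a rectangle r_min = b/√12 = 76.8/√12 = 22.17 mm
L_e = K·L = 0.7 × 4.95 m = 3.465 m = 3465.0 mm
λ = L_e / r_min = 3465.0 / 22.17 = 156

λ ≈ 156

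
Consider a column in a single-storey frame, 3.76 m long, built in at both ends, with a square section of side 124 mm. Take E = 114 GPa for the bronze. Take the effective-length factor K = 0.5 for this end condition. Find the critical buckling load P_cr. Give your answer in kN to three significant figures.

I = a⁴/12 = 124⁴/12 = 1.970×10^7 mm⁴
I = 1.970×10^7 mm⁴ = 1.970×10^-5 m⁴
Effective length L_e = K·L = 0.5 × 3.76 = 1.880 m
P_cr = π²EI / L_e² = π² × 114×10⁹ × 1.970×10^-5 / 1.880² = 6.272×10^6 N

P_cr ≈ 6270 kN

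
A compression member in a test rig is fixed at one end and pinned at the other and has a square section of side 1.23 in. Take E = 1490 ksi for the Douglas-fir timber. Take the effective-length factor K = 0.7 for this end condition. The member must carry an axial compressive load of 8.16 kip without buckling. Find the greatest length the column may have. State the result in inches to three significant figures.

L_max ≈ 26.5 in

I = a⁴/12 = 1.23⁴/12 = 0.1907 in⁴
At the buckling limit P_cr = P = 8.160×10^3 lb
From P_cr = π²EI/(K·L)²:  L = (1/K)·√(π²EI/P_cr) = (1/0.7)·√(π²×1.49×10^6×0.1907/8.160×10^3)
L = 26.5 in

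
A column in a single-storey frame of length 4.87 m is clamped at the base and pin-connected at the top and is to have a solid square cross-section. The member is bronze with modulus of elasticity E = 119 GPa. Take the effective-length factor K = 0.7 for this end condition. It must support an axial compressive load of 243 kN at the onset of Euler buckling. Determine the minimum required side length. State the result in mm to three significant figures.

a ≈ 73.3 mm

L_e = K·L = 0.7 × 4.87 = 3.409 m
Required I = P_cr·L_e²/(π²E) = 2.430×10^5 × 3.409² / (π² × 1.19×10^11) = 2.404×10^-6 m⁴
I_req = 2.404×10^6 mm⁴
Solid square: I = a⁴/12  ⇒  a = (12I)^(1/4) = (12×2.404×10^6)^(1/4) = 73.3 mm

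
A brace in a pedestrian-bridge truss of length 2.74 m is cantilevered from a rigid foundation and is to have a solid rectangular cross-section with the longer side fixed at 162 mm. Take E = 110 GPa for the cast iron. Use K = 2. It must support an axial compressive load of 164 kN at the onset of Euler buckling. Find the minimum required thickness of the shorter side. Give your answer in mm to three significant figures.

L_e = K·L = 2 × 2.74 = 5.480 m
Required I = P_cr·L_e²/(π²E) = 1.640×10^5 × 5.480² / (π² × 1.10×10^11) = 4.536×10^-6 m⁴
I_req = 4.536×10^6 mm⁴
Rectangle, weak axis: I_min = h·b³/12 with h = 162 mm fixed  ⇒  b = (12I/h)^(1/3) = 69.5 mm

b ≈ 69.5 mm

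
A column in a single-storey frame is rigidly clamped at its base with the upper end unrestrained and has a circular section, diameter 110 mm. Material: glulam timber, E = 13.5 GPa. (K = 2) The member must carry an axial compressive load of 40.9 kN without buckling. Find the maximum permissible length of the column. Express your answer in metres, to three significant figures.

L_max ≈ 2.42 m

I = πd⁴/64 = π×110⁴/64 = 7.187×10^6 mm⁴
I = 7.187×10^-6 m⁴
At the buckling limit P_cr = P = 4.090×10^4 N
From P_cr = π²EI/(K·L)²:  L = (1/K)·√(π²EI/P_cr) = (1/2)·√(π²×1.35×10^10×7.187×10^-6/4.090×10^4)
L = 2.42 m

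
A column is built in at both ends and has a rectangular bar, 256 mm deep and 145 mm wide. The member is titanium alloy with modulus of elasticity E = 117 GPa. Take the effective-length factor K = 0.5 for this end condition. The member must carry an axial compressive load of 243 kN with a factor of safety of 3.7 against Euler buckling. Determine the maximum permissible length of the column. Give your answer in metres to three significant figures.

L_max ≈ 18.3 m

Buckling occurs about the weak axis: I_min = h·b³/12 with b = 145 mm (the shorter side).
I_min = 256×145³/12 = 6.504×10^7 mm⁴
I = 6.504×10^-5 m⁴
Required critical load P_cr = n·P = 3.7 × 243 = 899.1 kN = 8.991×10^5 N
From P_cr = π²EI/(K·L)²:  L = (1/K)·√(π²EI/P_cr) = (1/0.5)·√(π²×1.17×10^11×6.504×10^-5/8.991×10^5)
L = 18.3 m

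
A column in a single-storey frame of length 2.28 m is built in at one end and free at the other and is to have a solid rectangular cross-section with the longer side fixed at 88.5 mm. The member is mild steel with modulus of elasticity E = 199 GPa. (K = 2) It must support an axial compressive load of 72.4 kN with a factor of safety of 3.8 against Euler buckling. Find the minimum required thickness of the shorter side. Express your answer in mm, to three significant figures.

b ≈ 73.4 mm

Required P_cr = n·P = 3.8 × 72.4 = 275.1 kN
L_e = K·L = 2 × 2.28 = 4.560 m
Required I = P_cr·L_e²/(π²E) = 2.751×10^5 × 4.560² / (π² × 1.99×10^11) = 2.913×10^-6 m⁴
I_req = 2.913×10^6 mm⁴
Rectangle, weak axis: I_min = h·b³/12 with h = 88.5 mm fixed  ⇒  b = (12I/h)^(1/3) = 73.4 mm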